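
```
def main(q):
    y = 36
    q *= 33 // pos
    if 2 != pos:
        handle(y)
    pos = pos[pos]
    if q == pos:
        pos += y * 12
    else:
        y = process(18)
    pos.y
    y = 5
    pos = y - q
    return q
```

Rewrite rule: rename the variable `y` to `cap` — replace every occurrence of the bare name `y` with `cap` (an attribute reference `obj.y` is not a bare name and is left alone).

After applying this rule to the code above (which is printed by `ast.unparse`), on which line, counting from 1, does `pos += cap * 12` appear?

Transformed code:
def main(q):
    cap = 36
    q *= 33 // pos
    if 2 != pos:
        handle(cap)
    pos = pos[pos]
    if q == pos:
        pos += cap * 12
    else:
        cap = process(18)
    pos.y
    cap = 5
    pos = cap - q
    return q

8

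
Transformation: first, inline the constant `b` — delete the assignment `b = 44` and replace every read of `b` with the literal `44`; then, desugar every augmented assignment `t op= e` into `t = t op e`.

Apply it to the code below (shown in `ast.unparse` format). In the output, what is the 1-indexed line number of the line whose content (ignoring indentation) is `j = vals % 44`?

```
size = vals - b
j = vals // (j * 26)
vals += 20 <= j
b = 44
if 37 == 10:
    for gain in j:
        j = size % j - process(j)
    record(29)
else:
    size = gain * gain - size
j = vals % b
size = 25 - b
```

10

Transformed code:
size = vals - 44
j = vals // (j * 26)
vals = vals + (20 <= j)
if 37 == 10:
    for gain in j:
        j = size % j - process(j)
    record(29)
else:
    size = gain * gain - size
j = vals % 44
size = 25 - 44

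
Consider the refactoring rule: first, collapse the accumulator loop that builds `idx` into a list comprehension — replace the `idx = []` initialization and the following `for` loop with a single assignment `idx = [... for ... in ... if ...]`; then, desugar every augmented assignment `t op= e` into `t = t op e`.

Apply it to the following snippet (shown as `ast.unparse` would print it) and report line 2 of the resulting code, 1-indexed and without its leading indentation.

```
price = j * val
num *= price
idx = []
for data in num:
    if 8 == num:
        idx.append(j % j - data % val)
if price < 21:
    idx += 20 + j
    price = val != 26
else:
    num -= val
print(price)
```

num = num * price

Transformed code:
price = j * val
num = num * price
idx = [j % j - data % val for data in num if 8 == num]
if price < 21:
    idx = idx + (20 + j)
    price = val != 26
else:
    num = num - val
print(price)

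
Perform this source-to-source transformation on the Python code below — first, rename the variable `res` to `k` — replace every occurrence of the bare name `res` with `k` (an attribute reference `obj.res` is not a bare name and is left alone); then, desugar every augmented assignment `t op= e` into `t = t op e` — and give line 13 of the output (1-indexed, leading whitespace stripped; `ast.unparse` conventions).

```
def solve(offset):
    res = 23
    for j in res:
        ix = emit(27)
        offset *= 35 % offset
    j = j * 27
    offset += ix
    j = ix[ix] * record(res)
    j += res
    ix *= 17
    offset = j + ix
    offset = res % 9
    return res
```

Transformed code:
def solve(offset):
    k = 23
    for j in k:
        ix = emit(27)
        offset = offset * (35 % offset)
    j = j * 27
    offset = offset + ix
    j = ix[ix] * record(k)
    j = j + k
    ix = ix * 17
    offset = j + ix
    offset = k % 9
    return k

return k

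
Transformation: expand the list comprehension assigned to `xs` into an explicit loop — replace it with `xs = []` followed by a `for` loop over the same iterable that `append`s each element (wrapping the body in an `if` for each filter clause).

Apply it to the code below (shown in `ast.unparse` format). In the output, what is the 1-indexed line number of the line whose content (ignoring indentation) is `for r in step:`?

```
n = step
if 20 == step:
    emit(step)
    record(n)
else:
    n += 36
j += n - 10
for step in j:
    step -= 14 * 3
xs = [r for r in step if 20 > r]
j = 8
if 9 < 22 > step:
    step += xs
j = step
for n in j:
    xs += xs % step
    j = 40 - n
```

11

Transformed code:
n = step
if 20 == step:
    emit(step)
    record(n)
else:
    n += 36
j += n - 10
for step in j:
    step -= 14 * 3
xs = []
for r in step:
    if 20 > r:
        xs.append(r)
j = 8
if 9 < 22 > step:
    step += xs
j = step
for n in j:
    xs += xs % step
    j = 40 - n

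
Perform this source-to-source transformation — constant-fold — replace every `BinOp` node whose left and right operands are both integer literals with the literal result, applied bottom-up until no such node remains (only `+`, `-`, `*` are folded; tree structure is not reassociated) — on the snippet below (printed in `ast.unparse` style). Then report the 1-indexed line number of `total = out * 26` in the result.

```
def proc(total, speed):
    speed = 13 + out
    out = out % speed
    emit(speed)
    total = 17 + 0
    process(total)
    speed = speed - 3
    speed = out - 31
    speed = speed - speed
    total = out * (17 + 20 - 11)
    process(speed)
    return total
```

Transformed code:
def proc(total, speed):
    speed = 13 + out
    out = out % speed
    emit(speed)
    total = 17
    process(total)
    speed = speed - 3
    speed = out - 31
    speed = speed - speed
    total = out * 26
    process(speed)
    return total

10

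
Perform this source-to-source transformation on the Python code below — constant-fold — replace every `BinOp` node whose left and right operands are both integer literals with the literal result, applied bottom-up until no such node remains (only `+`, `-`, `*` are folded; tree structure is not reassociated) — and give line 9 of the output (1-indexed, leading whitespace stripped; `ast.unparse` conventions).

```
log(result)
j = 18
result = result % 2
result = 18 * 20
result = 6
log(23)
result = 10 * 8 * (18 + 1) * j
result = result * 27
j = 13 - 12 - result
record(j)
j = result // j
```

j = 1 - result

Transformed code:
log(result)
j = 18
result = result % 2
result = 360
result = 6
log(23)
result = 1520 * j
result = result * 27
j = 1 - result
record(j)
j = result // j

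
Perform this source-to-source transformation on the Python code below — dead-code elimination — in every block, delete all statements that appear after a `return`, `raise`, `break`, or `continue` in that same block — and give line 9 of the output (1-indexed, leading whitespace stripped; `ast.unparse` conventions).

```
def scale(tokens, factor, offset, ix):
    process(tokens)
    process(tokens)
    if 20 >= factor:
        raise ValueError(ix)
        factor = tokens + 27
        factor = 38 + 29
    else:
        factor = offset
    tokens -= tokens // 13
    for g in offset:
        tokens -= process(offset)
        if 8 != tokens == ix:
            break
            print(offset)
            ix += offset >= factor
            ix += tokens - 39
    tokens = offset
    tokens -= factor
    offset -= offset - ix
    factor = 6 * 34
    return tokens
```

for g in offset:

Transformed code:
def scale(tokens, factor, offset, ix):
    process(tokens)
    process(tokens)
    if 20 >= factor:
        raise ValueError(ix)
    else:
        factor = offset
    tokens -= tokens // 13
    for g in offset:
        tokens -= process(offset)
        if 8 != tokens == ix:
            break
    tokens = offset
    tokens -= factor
    offset -= offset - ix
    factor = 6 * 34
    return tokens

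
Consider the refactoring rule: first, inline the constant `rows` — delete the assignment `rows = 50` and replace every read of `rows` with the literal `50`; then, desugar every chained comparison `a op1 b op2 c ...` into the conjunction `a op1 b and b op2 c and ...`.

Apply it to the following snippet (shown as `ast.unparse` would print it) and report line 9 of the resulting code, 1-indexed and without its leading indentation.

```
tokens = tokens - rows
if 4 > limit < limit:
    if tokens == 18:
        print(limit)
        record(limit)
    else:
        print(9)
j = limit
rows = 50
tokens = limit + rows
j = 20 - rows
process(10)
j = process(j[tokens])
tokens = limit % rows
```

Transformed code:
tokens = tokens - 50
if 4 > limit and limit < limit:
    if tokens == 18:
        print(limit)
        record(limit)
    else:
        print(9)
j = limit
tokens = limit + 50
j = 20 - 50
process(10)
j = process(j[tokens])
tokens = limit % 50

tokens = limit + 50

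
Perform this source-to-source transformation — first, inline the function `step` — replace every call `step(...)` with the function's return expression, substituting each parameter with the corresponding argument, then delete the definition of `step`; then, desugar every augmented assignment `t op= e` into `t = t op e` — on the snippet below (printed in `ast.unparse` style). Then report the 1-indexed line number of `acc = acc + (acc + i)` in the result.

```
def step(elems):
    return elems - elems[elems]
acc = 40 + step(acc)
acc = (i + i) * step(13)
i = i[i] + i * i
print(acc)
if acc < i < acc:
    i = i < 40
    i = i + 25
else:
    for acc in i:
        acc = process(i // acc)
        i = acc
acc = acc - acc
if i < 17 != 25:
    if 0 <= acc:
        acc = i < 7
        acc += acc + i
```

Transformed code:
acc = 40 + (acc - acc[acc])
acc = (i + i) * (13 - 13[13])
i = i[i] + i * i
print(acc)
if acc < i < acc:
    i = i < 40
    i = i + 25
else:
    for acc in i:
        acc = process(i // acc)
        i = acc
acc = acc - acc
if i < 17 != 25:
    if 0 <= acc:
        acc = i < 7
        acc = acc + (acc + i)

16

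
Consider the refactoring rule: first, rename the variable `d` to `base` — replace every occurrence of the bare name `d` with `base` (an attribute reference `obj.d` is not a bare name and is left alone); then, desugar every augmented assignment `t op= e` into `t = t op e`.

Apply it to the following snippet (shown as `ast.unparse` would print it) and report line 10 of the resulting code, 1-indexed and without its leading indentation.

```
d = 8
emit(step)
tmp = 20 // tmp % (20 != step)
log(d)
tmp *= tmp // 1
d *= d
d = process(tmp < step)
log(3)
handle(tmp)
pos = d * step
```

pos = base * step

Transformed code:
base = 8
emit(step)
tmp = 20 // tmp % (20 != step)
log(base)
tmp = tmp * (tmp // 1)
base = base * base
base = process(tmp < step)
log(3)
handle(tmp)
pos = base * step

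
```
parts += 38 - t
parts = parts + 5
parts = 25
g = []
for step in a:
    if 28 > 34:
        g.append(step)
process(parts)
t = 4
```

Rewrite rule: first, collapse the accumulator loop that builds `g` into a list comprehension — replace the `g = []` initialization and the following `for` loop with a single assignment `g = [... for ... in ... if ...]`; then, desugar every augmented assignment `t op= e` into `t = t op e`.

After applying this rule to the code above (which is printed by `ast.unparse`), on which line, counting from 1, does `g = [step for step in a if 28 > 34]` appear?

4

Transformed code:
parts = parts + (38 - t)
parts = parts + 5
parts = 25
g = [step for step in a if 28 > 34]
process(parts)
t = 4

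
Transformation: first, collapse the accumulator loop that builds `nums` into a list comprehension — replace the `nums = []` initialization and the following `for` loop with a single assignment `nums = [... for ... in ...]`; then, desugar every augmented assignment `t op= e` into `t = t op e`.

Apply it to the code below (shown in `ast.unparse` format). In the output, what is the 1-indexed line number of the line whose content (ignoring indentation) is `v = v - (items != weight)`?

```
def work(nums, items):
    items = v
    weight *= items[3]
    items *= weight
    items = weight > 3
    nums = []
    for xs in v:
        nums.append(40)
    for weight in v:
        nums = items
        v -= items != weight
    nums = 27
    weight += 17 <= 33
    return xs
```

Transformed code:
def work(nums, items):
    items = v
    weight = weight * items[3]
    items = items * weight
    items = weight > 3
    nums = [40 for xs in v]
    for weight in v:
        nums = items
        v = v - (items != weight)
    nums = 27
    weight = weight + (17 <= 33)
    return xs

9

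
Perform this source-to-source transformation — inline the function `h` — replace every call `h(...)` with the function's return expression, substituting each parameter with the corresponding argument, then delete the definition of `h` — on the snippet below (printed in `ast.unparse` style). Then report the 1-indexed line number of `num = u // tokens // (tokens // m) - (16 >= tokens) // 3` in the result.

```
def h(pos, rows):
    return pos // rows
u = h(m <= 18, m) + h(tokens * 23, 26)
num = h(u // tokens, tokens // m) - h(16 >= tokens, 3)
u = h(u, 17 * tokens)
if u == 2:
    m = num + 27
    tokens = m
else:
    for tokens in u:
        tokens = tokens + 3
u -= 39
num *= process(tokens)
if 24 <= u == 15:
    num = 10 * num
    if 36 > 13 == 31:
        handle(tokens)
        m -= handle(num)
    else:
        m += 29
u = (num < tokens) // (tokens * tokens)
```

Transformed code:
u = (m <= 18) // m + tokens * 23 // 26
num = u // tokens // (tokens // m) - (16 >= tokens) // 3
u = u // (17 * tokens)
if u == 2:
    m = num + 27
    tokens = m
else:
    for tokens in u:
        tokens = tokens + 3
u -= 39
num *= process(tokens)
if 24 <= u == 15:
    num = 10 * num
    if 36 > 13 == 31:
        handle(tokens)
        m -= handle(num)
    else:
        m += 29
u = (num < tokens) // (tokens * tokens)

2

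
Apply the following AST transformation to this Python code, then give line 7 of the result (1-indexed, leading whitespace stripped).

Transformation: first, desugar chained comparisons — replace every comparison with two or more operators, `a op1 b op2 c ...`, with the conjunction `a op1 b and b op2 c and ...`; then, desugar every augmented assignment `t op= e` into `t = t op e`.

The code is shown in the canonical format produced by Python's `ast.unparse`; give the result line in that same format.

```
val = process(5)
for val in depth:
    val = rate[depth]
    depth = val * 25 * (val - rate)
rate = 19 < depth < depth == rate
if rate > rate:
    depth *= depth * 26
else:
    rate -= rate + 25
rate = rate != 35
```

depth = depth * (depth * 26)

Transformed code:
val = process(5)
for val in depth:
    val = rate[depth]
    depth = val * 25 * (val - rate)
rate = 19 < depth and depth < depth and (depth == rate)
if rate > rate:
    depth = depth * (depth * 26)
else:
    rate = rate - (rate + 25)
rate = rate != 35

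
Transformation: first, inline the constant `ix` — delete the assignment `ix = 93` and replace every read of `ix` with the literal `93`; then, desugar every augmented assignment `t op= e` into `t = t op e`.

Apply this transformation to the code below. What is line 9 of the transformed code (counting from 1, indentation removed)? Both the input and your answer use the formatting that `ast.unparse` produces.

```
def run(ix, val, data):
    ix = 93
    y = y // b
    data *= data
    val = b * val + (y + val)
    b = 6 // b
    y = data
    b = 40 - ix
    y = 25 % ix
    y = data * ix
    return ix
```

Transformed code:
def run(ix, val, data):
    y = y // b
    data = data * data
    val = b * val + (y + val)
    b = 6 // b
    y = data
    b = 40 - 93
    y = 25 % 93
    y = data * 93
    return 93

y = data * 93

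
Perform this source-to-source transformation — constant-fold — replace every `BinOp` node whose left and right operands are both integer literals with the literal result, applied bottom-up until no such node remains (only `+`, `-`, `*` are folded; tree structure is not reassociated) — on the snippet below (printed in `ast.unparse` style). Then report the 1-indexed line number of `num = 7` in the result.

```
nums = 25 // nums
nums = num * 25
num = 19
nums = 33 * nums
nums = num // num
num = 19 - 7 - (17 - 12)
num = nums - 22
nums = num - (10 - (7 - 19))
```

Transformed code:
nums = 25 // nums
nums = num * 25
num = 19
nums = 33 * nums
nums = num // num
num = 7
num = nums - 22
nums = num - 22

6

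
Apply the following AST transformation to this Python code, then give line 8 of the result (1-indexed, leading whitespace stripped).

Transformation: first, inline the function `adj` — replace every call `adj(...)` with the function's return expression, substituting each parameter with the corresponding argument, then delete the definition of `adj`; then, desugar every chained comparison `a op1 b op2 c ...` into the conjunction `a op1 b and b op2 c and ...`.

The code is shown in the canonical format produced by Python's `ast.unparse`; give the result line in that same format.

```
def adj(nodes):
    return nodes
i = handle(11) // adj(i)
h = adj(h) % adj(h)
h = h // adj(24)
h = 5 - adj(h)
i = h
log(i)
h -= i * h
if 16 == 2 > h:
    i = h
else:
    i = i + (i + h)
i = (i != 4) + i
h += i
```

Transformed code:
i = handle(11) // i
h = h % h
h = h // 24
h = 5 - h
i = h
log(i)
h -= i * h
if 16 == 2 and 2 > h:
    i = h
else:
    i = i + (i + h)
i = (i != 4) + i
h += i

if 16 == 2 and 2 > h:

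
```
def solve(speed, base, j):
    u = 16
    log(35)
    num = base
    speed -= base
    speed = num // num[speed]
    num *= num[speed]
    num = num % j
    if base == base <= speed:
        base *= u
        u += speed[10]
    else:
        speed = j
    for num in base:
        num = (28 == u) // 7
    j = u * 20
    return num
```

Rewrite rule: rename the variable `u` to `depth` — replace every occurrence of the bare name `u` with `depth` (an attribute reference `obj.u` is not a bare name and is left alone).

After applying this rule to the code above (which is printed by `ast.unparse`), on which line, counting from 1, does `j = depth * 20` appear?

16

Transformed code:
def solve(speed, base, j):
    depth = 16
    log(35)
    num = base
    speed -= base
    speed = num // num[speed]
    num *= num[speed]
    num = num % j
    if base == base <= speed:
        base *= depth
        depth += speed[10]
    else:
        speed = j
    for num in base:
        num = (28 == depth) // 7
    j = depth * 20
    return num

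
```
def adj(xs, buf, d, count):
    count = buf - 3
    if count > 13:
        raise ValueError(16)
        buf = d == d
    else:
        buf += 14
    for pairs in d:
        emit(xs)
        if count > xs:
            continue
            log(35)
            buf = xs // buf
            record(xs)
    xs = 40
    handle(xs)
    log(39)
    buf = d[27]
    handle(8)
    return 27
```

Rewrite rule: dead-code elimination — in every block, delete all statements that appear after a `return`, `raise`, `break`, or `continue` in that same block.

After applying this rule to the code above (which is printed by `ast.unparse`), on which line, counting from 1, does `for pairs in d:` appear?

7

Transformed code:
def adj(xs, buf, d, count):
    count = buf - 3
    if count > 13:
        raise ValueError(16)
    else:
        buf += 14
    for pairs in d:
        emit(xs)
        if count > xs:
            continue
    xs = 40
    handle(xs)
    log(39)
    buf = d[27]
    handle(8)
    return 27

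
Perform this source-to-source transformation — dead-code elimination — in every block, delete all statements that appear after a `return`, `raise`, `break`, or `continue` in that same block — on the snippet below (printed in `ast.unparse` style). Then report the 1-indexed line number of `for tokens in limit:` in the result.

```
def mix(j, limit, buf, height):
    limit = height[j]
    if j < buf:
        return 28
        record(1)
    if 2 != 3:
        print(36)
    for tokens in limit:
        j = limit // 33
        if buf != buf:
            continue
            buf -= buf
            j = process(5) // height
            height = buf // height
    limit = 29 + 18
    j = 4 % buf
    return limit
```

Transformed code:
def mix(j, limit, buf, height):
    limit = height[j]
    if j < buf:
        return 28
    if 2 != 3:
        print(36)
    for tokens in limit:
        j = limit // 33
        if buf != buf:
            continue
    limit = 29 + 18
    j = 4 % buf
    return limit

7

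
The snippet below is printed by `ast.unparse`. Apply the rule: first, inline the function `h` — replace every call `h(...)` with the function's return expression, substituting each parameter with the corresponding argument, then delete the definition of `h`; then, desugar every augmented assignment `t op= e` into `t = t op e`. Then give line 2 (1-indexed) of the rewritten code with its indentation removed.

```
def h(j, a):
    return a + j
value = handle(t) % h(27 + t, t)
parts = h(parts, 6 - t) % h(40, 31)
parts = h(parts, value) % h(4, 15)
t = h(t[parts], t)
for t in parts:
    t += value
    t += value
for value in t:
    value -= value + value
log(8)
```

Transformed code:
value = handle(t) % (t + (27 + t))
parts = (6 - t + parts) % (31 + 40)
parts = (value + parts) % (15 + 4)
t = t + t[parts]
for t in parts:
    t = t + value
    t = t + value
for value in t:
    value = value - (value + value)
log(8)

parts = (6 - t + parts) % (31 + 40)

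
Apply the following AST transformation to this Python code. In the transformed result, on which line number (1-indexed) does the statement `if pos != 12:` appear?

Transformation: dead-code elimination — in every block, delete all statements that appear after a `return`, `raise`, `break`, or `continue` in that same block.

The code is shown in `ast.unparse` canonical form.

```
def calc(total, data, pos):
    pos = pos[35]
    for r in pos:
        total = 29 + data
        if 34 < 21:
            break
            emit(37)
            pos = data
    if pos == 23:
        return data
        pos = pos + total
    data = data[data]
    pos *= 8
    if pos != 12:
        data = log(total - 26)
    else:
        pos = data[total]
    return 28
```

Transformed code:
def calc(total, data, pos):
    pos = pos[35]
    for r in pos:
        total = 29 + data
        if 34 < 21:
            break
    if pos == 23:
        return data
    data = data[data]
    pos *= 8
    if pos != 12:
        data = log(total - 26)
    else:
        pos = data[total]
    return 28

11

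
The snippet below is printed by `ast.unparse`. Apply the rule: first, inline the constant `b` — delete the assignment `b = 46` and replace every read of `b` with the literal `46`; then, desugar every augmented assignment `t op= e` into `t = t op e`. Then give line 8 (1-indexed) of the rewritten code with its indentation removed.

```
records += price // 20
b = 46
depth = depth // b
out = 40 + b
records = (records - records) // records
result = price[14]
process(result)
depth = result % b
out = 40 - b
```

out = 40 - 46

Transformed code:
records = records + price // 20
depth = depth // 46
out = 40 + 46
records = (records - records) // records
result = price[14]
process(result)
depth = result % 46
out = 40 - 46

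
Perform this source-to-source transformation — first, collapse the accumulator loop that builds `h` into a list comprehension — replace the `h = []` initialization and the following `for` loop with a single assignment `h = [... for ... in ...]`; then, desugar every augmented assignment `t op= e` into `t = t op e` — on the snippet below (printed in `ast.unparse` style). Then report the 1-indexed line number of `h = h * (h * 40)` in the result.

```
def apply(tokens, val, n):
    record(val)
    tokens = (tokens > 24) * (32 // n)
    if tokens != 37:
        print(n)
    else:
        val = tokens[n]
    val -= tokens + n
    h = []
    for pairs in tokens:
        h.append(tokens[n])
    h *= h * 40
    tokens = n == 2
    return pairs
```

10

Transformed code:
def apply(tokens, val, n):
    record(val)
    tokens = (tokens > 24) * (32 // n)
    if tokens != 37:
        print(n)
    else:
        val = tokens[n]
    val = val - (tokens + n)
    h = [tokens[n] for pairs in tokens]
    h = h * (h * 40)
    tokens = n == 2
    return pairs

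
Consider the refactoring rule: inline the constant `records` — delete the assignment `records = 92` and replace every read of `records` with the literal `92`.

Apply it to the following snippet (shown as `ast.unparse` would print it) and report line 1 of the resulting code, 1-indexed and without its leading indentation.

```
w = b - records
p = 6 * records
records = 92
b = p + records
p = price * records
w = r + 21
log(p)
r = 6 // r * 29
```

Transformed code:
w = b - 92
p = 6 * 92
b = p + 92
p = price * 92
w = r + 21
log(p)
r = 6 // r * 29

w = b - 92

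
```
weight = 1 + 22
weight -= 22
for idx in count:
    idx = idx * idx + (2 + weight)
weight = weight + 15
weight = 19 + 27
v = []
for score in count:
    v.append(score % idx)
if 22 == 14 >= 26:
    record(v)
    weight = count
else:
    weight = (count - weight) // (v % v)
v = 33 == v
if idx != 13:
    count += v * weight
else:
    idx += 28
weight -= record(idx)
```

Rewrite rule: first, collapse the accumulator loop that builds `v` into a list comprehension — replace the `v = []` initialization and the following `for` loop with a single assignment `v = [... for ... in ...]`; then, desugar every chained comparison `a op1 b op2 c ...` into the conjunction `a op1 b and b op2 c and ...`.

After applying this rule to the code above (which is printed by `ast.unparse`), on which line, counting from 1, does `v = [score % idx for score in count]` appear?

7

Transformed code:
weight = 1 + 22
weight -= 22
for idx in count:
    idx = idx * idx + (2 + weight)
weight = weight + 15
weight = 19 + 27
v = [score % idx for score in count]
if 22 == 14 and 14 >= 26:
    record(v)
    weight = count
else:
    weight = (count - weight) // (v % v)
v = 33 == v
if idx != 13:
    count += v * weight
else:
    idx += 28
weight -= record(idx)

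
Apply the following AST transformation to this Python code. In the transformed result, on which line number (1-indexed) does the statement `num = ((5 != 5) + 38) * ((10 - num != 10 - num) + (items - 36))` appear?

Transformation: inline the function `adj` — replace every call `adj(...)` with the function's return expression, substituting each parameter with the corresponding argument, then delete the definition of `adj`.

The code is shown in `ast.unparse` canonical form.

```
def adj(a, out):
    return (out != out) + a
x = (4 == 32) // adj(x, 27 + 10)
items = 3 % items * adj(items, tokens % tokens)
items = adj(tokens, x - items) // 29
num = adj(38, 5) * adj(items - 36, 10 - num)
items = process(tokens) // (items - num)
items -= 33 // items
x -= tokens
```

4

Transformed code:
x = (4 == 32) // ((27 + 10 != 27 + 10) + x)
items = 3 % items * ((tokens % tokens != tokens % tokens) + items)
items = ((x - items != x - items) + tokens) // 29
num = ((5 != 5) + 38) * ((10 - num != 10 - num) + (items - 36))
items = process(tokens) // (items - num)
items -= 33 // items
x -= tokens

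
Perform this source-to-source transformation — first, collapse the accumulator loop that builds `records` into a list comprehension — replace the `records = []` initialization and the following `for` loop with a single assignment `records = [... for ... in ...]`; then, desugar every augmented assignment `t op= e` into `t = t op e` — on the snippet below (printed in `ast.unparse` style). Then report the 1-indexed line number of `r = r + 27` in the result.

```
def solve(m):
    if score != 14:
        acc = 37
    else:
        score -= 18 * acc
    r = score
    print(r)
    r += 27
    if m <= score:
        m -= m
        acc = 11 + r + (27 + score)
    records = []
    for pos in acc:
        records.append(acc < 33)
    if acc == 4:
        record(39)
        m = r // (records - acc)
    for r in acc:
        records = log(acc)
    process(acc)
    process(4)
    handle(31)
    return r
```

8

Transformed code:
def solve(m):
    if score != 14:
        acc = 37
    else:
        score = score - 18 * acc
    r = score
    print(r)
    r = r + 27
    if m <= score:
        m = m - m
        acc = 11 + r + (27 + score)
    records = [acc < 33 for pos in acc]
    if acc == 4:
        record(39)
        m = r // (records - acc)
    for r in acc:
        records = log(acc)
    process(acc)
    process(4)
    handle(31)
    return r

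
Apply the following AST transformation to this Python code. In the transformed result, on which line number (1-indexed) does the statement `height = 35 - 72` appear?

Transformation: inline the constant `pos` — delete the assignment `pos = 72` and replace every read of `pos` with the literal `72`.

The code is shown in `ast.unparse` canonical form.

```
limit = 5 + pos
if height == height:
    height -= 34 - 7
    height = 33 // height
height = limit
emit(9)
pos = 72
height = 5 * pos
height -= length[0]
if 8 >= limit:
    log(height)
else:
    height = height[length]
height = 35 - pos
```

Transformed code:
limit = 5 + 72
if height == height:
    height -= 34 - 7
    height = 33 // height
height = limit
emit(9)
height = 5 * 72
height -= length[0]
if 8 >= limit:
    log(height)
else:
    height = height[length]
height = 35 - 72

13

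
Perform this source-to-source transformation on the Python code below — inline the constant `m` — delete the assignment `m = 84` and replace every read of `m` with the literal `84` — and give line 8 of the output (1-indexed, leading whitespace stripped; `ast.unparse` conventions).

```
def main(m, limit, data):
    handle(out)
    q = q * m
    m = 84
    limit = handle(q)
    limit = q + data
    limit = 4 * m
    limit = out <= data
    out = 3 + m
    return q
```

out = 3 + 84

Transformed code:
def main(m, limit, data):
    handle(out)
    q = q * 84
    limit = handle(q)
    limit = q + data
    limit = 4 * 84
    limit = out <= data
    out = 3 + 84
    return q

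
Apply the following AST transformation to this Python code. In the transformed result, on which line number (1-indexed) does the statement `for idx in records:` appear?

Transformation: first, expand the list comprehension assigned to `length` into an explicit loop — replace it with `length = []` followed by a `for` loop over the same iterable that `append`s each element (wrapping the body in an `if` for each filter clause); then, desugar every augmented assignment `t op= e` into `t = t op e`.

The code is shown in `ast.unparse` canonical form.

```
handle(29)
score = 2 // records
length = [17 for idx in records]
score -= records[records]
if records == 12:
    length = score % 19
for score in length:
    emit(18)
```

Transformed code:
handle(29)
score = 2 // records
length = []
for idx in records:
    length.append(17)
score = score - records[records]
if records == 12:
    length = score % 19
for score in length:
    emit(18)

4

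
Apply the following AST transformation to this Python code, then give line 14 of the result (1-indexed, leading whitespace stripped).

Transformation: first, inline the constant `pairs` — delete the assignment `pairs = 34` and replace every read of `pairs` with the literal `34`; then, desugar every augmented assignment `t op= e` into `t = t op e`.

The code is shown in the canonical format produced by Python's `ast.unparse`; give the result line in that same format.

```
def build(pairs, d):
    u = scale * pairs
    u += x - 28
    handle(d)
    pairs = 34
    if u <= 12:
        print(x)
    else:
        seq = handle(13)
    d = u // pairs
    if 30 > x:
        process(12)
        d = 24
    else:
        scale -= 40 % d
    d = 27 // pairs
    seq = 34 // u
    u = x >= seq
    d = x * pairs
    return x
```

Transformed code:
def build(pairs, d):
    u = scale * 34
    u = u + (x - 28)
    handle(d)
    if u <= 12:
        print(x)
    else:
        seq = handle(13)
    d = u // 34
    if 30 > x:
        process(12)
        d = 24
    else:
        scale = scale - 40 % d
    d = 27 // 34
    seq = 34 // u
    u = x >= seq
    d = x * 34
    return x

scale = scale - 40 % d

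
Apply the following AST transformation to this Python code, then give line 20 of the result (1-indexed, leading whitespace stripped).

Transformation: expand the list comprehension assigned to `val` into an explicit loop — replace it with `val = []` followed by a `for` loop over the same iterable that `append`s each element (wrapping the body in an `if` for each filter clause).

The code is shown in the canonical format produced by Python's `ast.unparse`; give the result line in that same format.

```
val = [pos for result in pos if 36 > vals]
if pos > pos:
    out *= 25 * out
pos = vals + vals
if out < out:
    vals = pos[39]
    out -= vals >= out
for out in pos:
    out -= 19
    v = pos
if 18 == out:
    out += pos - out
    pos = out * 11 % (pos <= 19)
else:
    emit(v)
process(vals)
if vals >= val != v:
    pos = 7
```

Transformed code:
val = []
for result in pos:
    if 36 > vals:
        val.append(pos)
if pos > pos:
    out *= 25 * out
pos = vals + vals
if out < out:
    vals = pos[39]
    out -= vals >= out
for out in pos:
    out -= 19
    v = pos
if 18 == out:
    out += pos - out
    pos = out * 11 % (pos <= 19)
else:
    emit(v)
process(vals)
if vals >= val != v:
    pos = 7

if vals >= val != v:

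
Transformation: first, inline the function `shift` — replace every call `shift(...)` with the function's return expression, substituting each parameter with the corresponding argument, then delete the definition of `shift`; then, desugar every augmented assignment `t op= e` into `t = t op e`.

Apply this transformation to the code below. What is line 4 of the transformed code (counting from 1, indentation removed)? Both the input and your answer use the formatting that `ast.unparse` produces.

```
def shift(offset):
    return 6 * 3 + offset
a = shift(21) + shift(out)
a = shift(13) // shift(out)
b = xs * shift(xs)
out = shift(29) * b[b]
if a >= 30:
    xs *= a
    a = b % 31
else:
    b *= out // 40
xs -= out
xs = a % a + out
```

Transformed code:
a = 6 * 3 + 21 + (6 * 3 + out)
a = (6 * 3 + 13) // (6 * 3 + out)
b = xs * (6 * 3 + xs)
out = (6 * 3 + 29) * b[b]
if a >= 30:
    xs = xs * a
    a = b % 31
else:
    b = b * (out // 40)
xs = xs - out
xs = a % a + out

out = (6 * 3 + 29) * b[b]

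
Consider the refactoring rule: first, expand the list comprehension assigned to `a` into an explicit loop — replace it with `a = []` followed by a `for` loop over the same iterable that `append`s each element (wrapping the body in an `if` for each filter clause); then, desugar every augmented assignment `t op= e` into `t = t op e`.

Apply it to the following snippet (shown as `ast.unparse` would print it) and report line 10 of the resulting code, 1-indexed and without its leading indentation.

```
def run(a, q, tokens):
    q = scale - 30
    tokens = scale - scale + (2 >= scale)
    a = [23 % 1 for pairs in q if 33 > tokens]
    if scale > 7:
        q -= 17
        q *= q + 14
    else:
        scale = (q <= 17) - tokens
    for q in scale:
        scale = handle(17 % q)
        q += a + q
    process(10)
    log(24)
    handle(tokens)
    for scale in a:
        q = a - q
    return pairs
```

Transformed code:
def run(a, q, tokens):
    q = scale - 30
    tokens = scale - scale + (2 >= scale)
    a = []
    for pairs in q:
        if 33 > tokens:
            a.append(23 % 1)
    if scale > 7:
        q = q - 17
        q = q * (q + 14)
    else:
        scale = (q <= 17) - tokens
    for q in scale:
        scale = handle(17 % q)
        q = q + (a + q)
    process(10)
    log(24)
    handle(tokens)
    for scale in a:
        q = a - q
    return pairs

q = q * (q + 14)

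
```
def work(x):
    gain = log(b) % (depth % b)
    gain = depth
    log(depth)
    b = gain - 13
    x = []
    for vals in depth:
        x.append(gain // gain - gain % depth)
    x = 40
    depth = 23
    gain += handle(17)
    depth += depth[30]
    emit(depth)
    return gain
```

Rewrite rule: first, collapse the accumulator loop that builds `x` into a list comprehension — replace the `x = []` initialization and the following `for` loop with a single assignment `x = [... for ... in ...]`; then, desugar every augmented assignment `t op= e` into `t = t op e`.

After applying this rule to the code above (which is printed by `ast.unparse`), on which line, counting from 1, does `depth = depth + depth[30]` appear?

10

Transformed code:
def work(x):
    gain = log(b) % (depth % b)
    gain = depth
    log(depth)
    b = gain - 13
    x = [gain // gain - gain % depth for vals in depth]
    x = 40
    depth = 23
    gain = gain + handle(17)
    depth = depth + depth[30]
    emit(depth)
    return gain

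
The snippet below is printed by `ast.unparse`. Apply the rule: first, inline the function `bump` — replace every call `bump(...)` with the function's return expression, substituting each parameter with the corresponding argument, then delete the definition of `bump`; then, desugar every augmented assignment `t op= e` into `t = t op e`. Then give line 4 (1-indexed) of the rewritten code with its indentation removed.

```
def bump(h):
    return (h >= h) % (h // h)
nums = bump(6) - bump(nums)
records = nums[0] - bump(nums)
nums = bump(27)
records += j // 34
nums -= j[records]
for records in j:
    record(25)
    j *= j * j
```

Transformed code:
nums = (6 >= 6) % (6 // 6) - (nums >= nums) % (nums // nums)
records = nums[0] - (nums >= nums) % (nums // nums)
nums = (27 >= 27) % (27 // 27)
records = records + j // 34
nums = nums - j[records]
for records in j:
    record(25)
    j = j * (j * j)

records = records + j // 34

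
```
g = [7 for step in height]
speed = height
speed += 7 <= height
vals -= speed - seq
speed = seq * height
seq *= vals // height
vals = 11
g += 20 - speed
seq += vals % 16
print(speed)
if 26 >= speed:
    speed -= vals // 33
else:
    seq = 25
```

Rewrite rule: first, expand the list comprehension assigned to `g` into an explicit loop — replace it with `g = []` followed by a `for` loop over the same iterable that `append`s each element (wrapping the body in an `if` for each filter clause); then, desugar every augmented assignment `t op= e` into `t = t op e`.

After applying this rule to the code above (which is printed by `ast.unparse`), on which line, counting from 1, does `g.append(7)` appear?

Transformed code:
g = []
for step in height:
    g.append(7)
speed = height
speed = speed + (7 <= height)
vals = vals - (speed - seq)
speed = seq * height
seq = seq * (vals // height)
vals = 11
g = g + (20 - speed)
seq = seq + vals % 16
print(speed)
if 26 >= speed:
    speed = speed - vals // 33
else:
    seq = 25

3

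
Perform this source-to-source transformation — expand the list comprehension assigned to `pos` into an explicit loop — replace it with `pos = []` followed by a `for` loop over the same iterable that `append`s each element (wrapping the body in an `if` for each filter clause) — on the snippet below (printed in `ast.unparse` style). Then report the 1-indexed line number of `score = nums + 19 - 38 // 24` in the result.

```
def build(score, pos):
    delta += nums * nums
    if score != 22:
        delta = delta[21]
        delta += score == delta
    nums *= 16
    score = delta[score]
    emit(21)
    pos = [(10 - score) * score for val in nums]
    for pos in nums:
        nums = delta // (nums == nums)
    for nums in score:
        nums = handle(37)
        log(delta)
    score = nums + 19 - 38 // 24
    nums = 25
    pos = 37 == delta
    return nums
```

Transformed code:
def build(score, pos):
    delta += nums * nums
    if score != 22:
        delta = delta[21]
        delta += score == delta
    nums *= 16
    score = delta[score]
    emit(21)
    pos = []
    for val in nums:
        pos.append((10 - score) * score)
    for pos in nums:
        nums = delta // (nums == nums)
    for nums in score:
        nums = handle(37)
        log(delta)
    score = nums + 19 - 38 // 24
    nums = 25
    pos = 37 == delta
    return nums

17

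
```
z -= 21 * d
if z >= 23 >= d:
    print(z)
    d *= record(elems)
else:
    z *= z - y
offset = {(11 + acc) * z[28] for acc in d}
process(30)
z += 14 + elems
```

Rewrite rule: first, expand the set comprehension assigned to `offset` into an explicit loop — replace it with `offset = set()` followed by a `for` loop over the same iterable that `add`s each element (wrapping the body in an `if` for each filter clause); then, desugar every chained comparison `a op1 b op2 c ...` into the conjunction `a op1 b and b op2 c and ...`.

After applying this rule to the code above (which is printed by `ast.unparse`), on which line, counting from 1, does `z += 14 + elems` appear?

Transformed code:
z -= 21 * d
if z >= 23 and 23 >= d:
    print(z)
    d *= record(elems)
else:
    z *= z - y
offset = set()
for acc in d:
    offset.add((11 + acc) * z[28])
process(30)
z += 14 + elems

11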